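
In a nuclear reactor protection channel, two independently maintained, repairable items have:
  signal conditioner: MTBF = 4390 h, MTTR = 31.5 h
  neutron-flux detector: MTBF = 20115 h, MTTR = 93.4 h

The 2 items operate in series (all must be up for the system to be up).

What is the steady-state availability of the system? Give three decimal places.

A(signal conditioner) = MTBF/(MTBF+MTTR) = 4390/(4390+31.5) = 0.992876
A(neutron-flux detector) = MTBF/(MTBF+MTTR) = 20115/(20115+93.4) = 0.995378
Series availability: 0.992876 × 0.995378 = 0.988

0.988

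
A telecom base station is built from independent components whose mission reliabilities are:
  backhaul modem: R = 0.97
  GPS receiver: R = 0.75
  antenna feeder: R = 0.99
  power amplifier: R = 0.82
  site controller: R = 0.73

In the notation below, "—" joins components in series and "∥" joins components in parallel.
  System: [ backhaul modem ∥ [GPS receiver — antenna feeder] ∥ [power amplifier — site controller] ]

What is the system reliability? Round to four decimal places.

Series (GPS receiver and antenna feeder): 0.750000 × 0.990000 = 0.742500
Series (power amplifier and site controller): 0.820000 × 0.730000 = 0.598600
Parallel (backhaul modem, [0.742500], and [0.598600]): 1 − (1 − 0.970000)(1 − 0.742500)(1 − 0.598600) = 0.9969

0.9969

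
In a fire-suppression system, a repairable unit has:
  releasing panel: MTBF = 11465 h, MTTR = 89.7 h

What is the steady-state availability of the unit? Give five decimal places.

0.99224

A(releasing panel) = MTBF/(MTBF+MTTR) = 11465/(11465+89.7) = 0.99224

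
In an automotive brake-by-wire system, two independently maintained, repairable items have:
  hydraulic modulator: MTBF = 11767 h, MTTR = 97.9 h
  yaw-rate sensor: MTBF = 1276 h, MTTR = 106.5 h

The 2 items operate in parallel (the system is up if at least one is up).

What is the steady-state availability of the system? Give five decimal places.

A(hydraulic modulator) = MTBF/(MTBF+MTTR) = 11767/(11767+97.9) = 0.991749
A(yaw-rate sensor) = MTBF/(MTBF+MTTR) = 1276/(1276+106.5) = 0.922966
Parallel availability: 1 − (1 − 0.991749)(1 − 0.922966) = 0.99936

0.99936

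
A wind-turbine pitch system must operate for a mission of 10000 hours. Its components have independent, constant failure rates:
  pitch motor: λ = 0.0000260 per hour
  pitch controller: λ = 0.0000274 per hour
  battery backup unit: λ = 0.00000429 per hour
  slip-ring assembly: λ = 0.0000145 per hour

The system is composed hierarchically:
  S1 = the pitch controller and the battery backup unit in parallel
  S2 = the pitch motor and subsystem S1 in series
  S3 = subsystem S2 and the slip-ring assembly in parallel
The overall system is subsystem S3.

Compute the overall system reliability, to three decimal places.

R(pitch motor) = exp(−0.0000260 × 10000) = 0.77105
R(pitch controller) = exp(−0.0000274 × 10000) = 0.76033
R(battery backup unit) = exp(−0.00000429 × 10000) = 0.95801
R(slip-ring assembly) = exp(−0.0000145 × 10000) = 0.86502
Parallel (pitch controller and battery backup unit): 1 − (1 − 0.76033)(1 − 0.95801) = 0.98994
Series (pitch motor and [0.98994]): 0.77105 × 0.98994 = 0.76329
Parallel ([0.76329] and slip-ring assembly): 1 − (1 − 0.76329)(1 − 0.86502) = 0.968

0.968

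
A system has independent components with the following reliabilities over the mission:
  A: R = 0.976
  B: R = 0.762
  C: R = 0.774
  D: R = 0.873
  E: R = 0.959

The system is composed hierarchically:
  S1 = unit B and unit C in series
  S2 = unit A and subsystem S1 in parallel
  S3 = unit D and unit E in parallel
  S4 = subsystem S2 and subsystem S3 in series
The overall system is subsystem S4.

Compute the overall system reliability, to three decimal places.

0.985

Series (B and C): 0.76200 × 0.77400 = 0.58979
Parallel (A and [0.58979]): 1 − (1 − 0.97600)(1 − 0.58979) = 0.99015
Parallel (D and E): 1 − (1 − 0.87300)(1 − 0.95900) = 0.99479
Series ([0.99015] and [0.99479]): 0.99015 × 0.99479 = 0.985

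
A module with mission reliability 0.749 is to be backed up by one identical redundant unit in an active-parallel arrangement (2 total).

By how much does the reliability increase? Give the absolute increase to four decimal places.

R_before = 0.749
R_after = 1 − (1 − 0.749)^2 = 0.9370
ΔR = 0.9370 − 0.749 = 0.1880

0.1880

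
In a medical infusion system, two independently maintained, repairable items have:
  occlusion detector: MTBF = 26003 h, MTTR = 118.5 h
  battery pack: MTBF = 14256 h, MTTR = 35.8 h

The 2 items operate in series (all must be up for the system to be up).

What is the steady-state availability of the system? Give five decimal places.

A(occlusion detector) = MTBF/(MTBF+MTTR) = 26003/(26003+118.5) = 0.995464
A(battery pack) = MTBF/(MTBF+MTTR) = 14256/(14256+35.8) = 0.997495
Series availability: 0.995464 × 0.997495 = 0.99297

0.99297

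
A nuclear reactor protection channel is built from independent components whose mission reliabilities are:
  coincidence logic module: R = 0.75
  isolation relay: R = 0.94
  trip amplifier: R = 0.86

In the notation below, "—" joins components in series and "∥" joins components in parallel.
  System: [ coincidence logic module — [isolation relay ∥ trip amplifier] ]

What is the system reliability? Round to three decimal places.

0.744

Parallel (isolation relay and trip amplifier): 1 − (1 − 0.94000)(1 − 0.86000) = 0.99160
Series (coincidence logic module and [0.99160]): 0.75000 × 0.99160 = 0.744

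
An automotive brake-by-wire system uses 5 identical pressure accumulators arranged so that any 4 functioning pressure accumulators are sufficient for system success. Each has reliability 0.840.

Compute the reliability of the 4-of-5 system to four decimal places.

R = Σ_{i=4}^{5} C(5,i) p^i (1−p)^{5−i} with p = 0.840
C(5,4)·0.840^4·0.160^1 = 0.398297
C(5,5)·0.840^5·0.160^0 = 0.418212
Sum = 0.8165

0.8165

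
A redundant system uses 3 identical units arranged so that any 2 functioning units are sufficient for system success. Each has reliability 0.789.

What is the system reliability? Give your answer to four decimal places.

R = Σ_{i=2}^{3} C(3,i) p^i (1−p)^{3−i} with p = 0.789
C(3,2)·0.789^2·0.211^1 = 0.394056
C(3,3)·0.789^3·0.211^0 = 0.491169
Sum = 0.8852

0.8852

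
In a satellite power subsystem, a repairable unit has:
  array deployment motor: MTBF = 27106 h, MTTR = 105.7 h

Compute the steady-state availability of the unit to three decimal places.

0.996

A(array deployment motor) = MTBF/(MTBF+MTTR) = 27106/(27106+105.7) = 0.996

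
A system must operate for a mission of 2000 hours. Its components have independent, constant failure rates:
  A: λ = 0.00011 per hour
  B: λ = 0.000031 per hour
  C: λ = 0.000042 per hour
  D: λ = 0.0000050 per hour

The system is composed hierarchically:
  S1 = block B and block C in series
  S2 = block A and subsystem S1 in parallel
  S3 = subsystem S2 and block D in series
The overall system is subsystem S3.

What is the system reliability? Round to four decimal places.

0.9635

R(A) = exp(−0.00011 × 2000) = 0.802519
R(B) = exp(−0.000031 × 2000) = 0.939883
R(C) = exp(−0.000042 × 2000) = 0.919431
R(D) = exp(−0.0000050 × 2000) = 0.990050
Series (B and C): 0.939883 × 0.919431 = 0.864158
Parallel (A and [0.864158]): 1 − (1 − 0.802519)(1 − 0.864158) = 0.973174
Series ([0.973174] and D): 0.973174 × 0.990050 = 0.9635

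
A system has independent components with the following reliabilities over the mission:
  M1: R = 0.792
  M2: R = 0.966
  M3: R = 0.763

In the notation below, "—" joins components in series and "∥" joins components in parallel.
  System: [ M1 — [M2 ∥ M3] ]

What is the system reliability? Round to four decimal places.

Parallel (M2 and M3): 1 − (1 − 0.966000)(1 − 0.763000) = 0.991942
Series (M1 and [0.991942]): 0.792000 × 0.991942 = 0.7856

0.7856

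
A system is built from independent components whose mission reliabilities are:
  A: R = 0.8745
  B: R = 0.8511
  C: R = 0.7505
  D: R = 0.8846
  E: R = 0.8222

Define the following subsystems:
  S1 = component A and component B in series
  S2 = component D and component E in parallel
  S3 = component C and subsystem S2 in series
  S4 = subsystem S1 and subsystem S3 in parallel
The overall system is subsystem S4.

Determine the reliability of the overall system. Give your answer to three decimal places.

Series (A and B): 0.87450 × 0.85110 = 0.74429
Parallel (D and E): 1 − (1 − 0.88460)(1 − 0.82220) = 0.97948
Series (C and [0.97948]): 0.75050 × 0.97948 = 0.73510
Parallel ([0.74429] and [0.73510]): 1 − (1 − 0.74429)(1 − 0.73510) = 0.932

0.932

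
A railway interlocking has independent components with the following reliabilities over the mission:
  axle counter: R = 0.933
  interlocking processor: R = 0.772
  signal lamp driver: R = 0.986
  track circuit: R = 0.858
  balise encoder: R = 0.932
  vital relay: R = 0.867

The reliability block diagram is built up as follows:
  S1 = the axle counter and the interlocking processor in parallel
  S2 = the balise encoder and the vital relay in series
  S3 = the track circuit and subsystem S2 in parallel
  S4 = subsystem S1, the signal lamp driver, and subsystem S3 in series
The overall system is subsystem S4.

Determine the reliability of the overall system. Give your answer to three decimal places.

Parallel (axle counter and interlocking processor): 1 − (1 − 0.93300)(1 − 0.77200) = 0.98472
Series (balise encoder and vital relay): 0.93200 × 0.86700 = 0.80804
Parallel (track circuit and [0.80804]): 1 − (1 − 0.85800)(1 − 0.80804) = 0.97274
Series ([0.98472], signal lamp driver, and [0.97274]): 0.98472 × 0.98600 × 0.97274 = 0.944

0.944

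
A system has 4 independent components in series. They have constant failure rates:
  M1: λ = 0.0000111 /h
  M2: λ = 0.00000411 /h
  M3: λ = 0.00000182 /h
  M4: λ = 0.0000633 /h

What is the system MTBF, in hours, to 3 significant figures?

Series of exponential components: λ_sys = Σ λ_i
λ_sys = 0.0000111 + 0.00000411 + 0.00000182 + 0.0000633 = 8.0330e-05 /h
MTBF = 1 / λ_sys = 12400 h

12400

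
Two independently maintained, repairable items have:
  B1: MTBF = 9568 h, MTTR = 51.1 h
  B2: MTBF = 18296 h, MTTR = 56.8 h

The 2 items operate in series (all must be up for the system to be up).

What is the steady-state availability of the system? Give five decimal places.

0.99161

A(B1) = MTBF/(MTBF+MTTR) = 9568/(9568+51.1) = 0.994688
A(B2) = MTBF/(MTBF+MTTR) = 18296/(18296+56.8) = 0.996905
Series availability: 0.994688 × 0.996905 = 0.99161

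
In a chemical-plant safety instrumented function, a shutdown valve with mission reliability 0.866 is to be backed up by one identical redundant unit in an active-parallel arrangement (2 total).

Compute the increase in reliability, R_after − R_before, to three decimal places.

0.116

R_before = 0.866
R_after = 1 − (1 − 0.866)^2 = 0.982
ΔR = 0.982 − 0.866 = 0.116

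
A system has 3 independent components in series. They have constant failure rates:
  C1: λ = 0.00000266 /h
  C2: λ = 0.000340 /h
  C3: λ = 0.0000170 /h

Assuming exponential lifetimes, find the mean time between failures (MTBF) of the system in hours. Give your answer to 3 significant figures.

2780

Series of exponential components: λ_sys = Σ λ_i
λ_sys = 0.00000266 + 0.000340 + 0.0000170 = 3.5966e-04 /h
MTBF = 1 / λ_sys = 2780 h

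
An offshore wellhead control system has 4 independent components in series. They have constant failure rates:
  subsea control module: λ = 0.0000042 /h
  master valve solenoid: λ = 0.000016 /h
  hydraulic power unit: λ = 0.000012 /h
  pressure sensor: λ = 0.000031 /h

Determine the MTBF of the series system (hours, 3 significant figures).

15800

Series of exponential components: λ_sys = Σ λ_i
λ_sys = 0.0000042 + 0.000016 + 0.000012 + 0.000031 = 6.3200e-05 /h
MTBF = 1 / λ_sys = 15800 h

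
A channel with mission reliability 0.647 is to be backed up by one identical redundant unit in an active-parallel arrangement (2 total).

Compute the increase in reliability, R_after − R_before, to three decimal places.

0.228

R_before = 0.647
R_after = 1 − (1 − 0.647)^2 = 0.875
ΔR = 0.875 − 0.647 = 0.228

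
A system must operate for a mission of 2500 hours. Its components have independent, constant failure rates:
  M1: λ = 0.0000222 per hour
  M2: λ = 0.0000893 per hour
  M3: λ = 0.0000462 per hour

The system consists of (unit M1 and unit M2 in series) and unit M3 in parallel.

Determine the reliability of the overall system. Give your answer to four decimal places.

0.9735

R(M1) = exp(−0.0000222 × 2500) = 0.946012
R(M2) = exp(−0.0000893 × 2500) = 0.799915
R(M3) = exp(−0.0000462 × 2500) = 0.890921
Series (M1 and M2): 0.946012 × 0.799915 = 0.756729
Parallel ([0.756729] and M3): 1 − (1 − 0.756729)(1 − 0.890921) = 0.9735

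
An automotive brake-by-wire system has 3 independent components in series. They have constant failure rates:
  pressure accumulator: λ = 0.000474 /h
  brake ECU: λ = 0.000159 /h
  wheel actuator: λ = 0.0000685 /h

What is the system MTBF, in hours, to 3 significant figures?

1430

Series of exponential components: λ_sys = Σ λ_i
λ_sys = 0.000474 + 0.000159 + 0.0000685 = 7.0150e-04 /h
MTBF = 1 / λ_sys = 1430 h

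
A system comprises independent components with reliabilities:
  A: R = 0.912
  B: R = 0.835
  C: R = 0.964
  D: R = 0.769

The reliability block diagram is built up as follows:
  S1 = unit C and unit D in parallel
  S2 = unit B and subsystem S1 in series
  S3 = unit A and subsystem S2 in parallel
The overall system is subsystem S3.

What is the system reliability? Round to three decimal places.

0.985

Parallel (C and D): 1 − (1 − 0.96400)(1 − 0.76900) = 0.99168
Series (B and [0.99168]): 0.83500 × 0.99168 = 0.82805
Parallel (A and [0.82805]): 1 − (1 − 0.91200)(1 − 0.82805) = 0.985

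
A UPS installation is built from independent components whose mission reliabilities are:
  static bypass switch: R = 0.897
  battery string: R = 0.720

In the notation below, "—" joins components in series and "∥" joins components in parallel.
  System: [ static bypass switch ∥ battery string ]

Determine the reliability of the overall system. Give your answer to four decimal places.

0.9712

Parallel (static bypass switch and battery string): 1 − (1 − 0.897000)(1 − 0.720000) = 0.9712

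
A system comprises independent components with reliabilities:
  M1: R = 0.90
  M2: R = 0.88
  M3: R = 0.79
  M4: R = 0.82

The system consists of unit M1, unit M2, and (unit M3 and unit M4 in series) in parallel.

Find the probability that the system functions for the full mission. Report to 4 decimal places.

Series (M3 and M4): 0.790000 × 0.820000 = 0.647800
Parallel (M1, M2, and [0.647800]): 1 − (1 − 0.900000)(1 − 0.880000)(1 − 0.647800) = 0.9958

0.9958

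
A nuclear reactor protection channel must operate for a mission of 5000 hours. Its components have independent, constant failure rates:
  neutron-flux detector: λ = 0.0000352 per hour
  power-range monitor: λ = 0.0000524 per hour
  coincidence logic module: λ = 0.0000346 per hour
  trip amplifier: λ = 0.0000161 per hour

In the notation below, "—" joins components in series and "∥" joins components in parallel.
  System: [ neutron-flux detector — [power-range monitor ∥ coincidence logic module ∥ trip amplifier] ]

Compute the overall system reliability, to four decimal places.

R(neutron-flux detector) = exp(−0.0000352 × 5000) = 0.838618
R(power-range monitor) = exp(−0.0000524 × 5000) = 0.769511
R(coincidence logic module) = exp(−0.0000346 × 5000) = 0.841138
R(trip amplifier) = exp(−0.0000161 × 5000) = 0.922655
Parallel (power-range monitor, coincidence logic module, and trip amplifier): 1 − (1 − 0.769511)(1 − 0.841138)(1 − 0.922655) = 0.997168
Series (neutron-flux detector and [0.997168]): 0.838618 × 0.997168 = 0.8362

0.8362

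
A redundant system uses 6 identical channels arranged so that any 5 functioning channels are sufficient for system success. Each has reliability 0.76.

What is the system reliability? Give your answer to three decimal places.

R = Σ_{i=5}^{6} C(6,i) p^i (1−p)^{6−i} with p = 0.76
C(6,5)·0.76^5·0.24^1 = 0.36512
C(6,6)·0.76^6·0.24^0 = 0.19270
Sum = 0.558

0.558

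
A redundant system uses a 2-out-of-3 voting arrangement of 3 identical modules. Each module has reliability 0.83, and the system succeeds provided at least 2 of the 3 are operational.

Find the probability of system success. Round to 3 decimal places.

R = Σ_{i=2}^{3} C(3,i) p^i (1−p)^{3−i} with p = 0.83
C(3,2)·0.83^2·0.17^1 = 0.35134
C(3,3)·0.83^3·0.17^0 = 0.57179
Sum = 0.923

0.923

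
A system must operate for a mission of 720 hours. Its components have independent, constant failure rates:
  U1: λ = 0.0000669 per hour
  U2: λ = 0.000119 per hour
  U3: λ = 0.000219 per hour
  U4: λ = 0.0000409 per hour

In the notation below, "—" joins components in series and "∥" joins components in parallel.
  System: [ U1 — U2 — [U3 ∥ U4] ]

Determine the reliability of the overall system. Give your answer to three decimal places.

0.871

R(U1) = exp(−0.0000669 × 720) = 0.95297
R(U2) = exp(−0.000119 × 720) = 0.91789
R(U3) = exp(−0.000219 × 720) = 0.85412
R(U4) = exp(−0.0000409 × 720) = 0.97098
Parallel (U3 and U4): 1 − (1 − 0.85412)(1 − 0.97098) = 0.99577
Series (U1, U2, and [0.99577]): 0.95297 × 0.91789 × 0.99577 = 0.871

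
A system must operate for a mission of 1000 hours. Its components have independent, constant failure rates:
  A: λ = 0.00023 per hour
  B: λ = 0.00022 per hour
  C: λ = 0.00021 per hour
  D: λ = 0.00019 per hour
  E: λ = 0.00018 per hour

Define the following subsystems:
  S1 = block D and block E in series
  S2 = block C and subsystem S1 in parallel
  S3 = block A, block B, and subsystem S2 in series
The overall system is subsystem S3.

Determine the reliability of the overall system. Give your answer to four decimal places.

0.6003

R(A) = exp(−0.00023 × 1000) = 0.794534
R(B) = exp(−0.00022 × 1000) = 0.802519
R(C) = exp(−0.00021 × 1000) = 0.810584
R(D) = exp(−0.00019 × 1000) = 0.826959
R(E) = exp(−0.00018 × 1000) = 0.835270
Series (D and E): 0.826959 × 0.835270 = 0.690734
Parallel (C and [0.690734]): 1 − (1 − 0.810584)(1 − 0.690734) = 0.941420
Series (A, B, and [0.941420]): 0.794534 × 0.802519 × 0.941420 = 0.6003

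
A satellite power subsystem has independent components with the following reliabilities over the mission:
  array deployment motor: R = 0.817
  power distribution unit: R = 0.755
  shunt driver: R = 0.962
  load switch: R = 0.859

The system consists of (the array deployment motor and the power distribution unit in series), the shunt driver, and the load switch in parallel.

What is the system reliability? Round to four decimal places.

0.9979

Series (array deployment motor and power distribution unit): 0.817000 × 0.755000 = 0.616835
Parallel ([0.616835], shunt driver, and load switch): 1 − (1 − 0.616835)(1 − 0.962000)(1 − 0.859000) = 0.9979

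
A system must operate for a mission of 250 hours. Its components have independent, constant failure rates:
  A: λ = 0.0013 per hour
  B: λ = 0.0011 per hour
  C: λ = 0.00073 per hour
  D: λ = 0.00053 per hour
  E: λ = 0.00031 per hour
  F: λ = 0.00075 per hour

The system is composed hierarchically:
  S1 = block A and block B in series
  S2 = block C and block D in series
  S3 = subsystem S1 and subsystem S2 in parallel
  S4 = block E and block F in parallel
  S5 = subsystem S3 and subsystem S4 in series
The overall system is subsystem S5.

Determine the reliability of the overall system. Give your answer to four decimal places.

R(A) = exp(−0.0013 × 250) = 0.722527
R(B) = exp(−0.0011 × 250) = 0.759572
R(C) = exp(−0.00073 × 250) = 0.833185
R(D) = exp(−0.00053 × 250) = 0.875903
R(E) = exp(−0.00031 × 250) = 0.925427
R(F) = exp(−0.00075 × 250) = 0.829029
Series (A and B): 0.722527 × 0.759572 = 0.548811
Series (C and D): 0.833185 × 0.875903 = 0.729789
Parallel ([0.548811] and [0.729789]): 1 − (1 − 0.548811)(1 − 0.729789) = 0.878084
Parallel (E and F): 1 − (1 − 0.925427)(1 − 0.829029) = 0.987250
Series ([0.878084] and [0.987250]): 0.878084 × 0.987250 = 0.8669

0.8669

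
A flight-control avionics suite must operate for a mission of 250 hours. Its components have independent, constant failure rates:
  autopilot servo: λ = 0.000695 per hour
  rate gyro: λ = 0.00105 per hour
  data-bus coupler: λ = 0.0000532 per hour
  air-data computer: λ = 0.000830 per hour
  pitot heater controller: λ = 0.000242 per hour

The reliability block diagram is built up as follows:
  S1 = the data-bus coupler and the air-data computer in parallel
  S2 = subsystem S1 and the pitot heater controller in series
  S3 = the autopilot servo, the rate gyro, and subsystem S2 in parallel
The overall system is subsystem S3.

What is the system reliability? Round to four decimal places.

0.9978

R(autopilot servo) = exp(−0.000695 × 250) = 0.840507
R(rate gyro) = exp(−0.00105 × 250) = 0.769126
R(data-bus coupler) = exp(−0.0000532 × 250) = 0.986788
R(air-data computer) = exp(−0.000830 × 250) = 0.812613
R(pitot heater controller) = exp(−0.000242 × 250) = 0.941294
Parallel (data-bus coupler and air-data computer): 1 − (1 − 0.986788)(1 − 0.812613) = 0.997524
Series ([0.997524] and pitot heater controller): 0.997524 × 0.941294 = 0.938963
Parallel (autopilot servo, rate gyro, and [0.938963]): 1 − (1 − 0.840507)(1 − 0.769126)(1 − 0.938963) = 0.9978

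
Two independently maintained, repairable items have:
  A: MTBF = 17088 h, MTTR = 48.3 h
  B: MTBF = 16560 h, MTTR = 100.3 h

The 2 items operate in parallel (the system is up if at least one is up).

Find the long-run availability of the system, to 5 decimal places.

0.99998

A(A) = MTBF/(MTBF+MTTR) = 17088/(17088+48.3) = 0.997181
A(B) = MTBF/(MTBF+MTTR) = 16560/(16560+100.3) = 0.993980
Parallel availability: 1 − (1 − 0.997181)(1 − 0.993980) = 0.99998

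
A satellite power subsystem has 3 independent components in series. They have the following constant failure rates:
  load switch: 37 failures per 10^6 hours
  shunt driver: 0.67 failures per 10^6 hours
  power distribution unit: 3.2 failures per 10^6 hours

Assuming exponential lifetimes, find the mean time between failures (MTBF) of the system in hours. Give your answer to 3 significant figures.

24500

Series of exponential components: λ_sys = Σ λ_i
λ_sys = 0.000037 + 0.00000067 + 0.0000032 = 4.0870e-05 /h
MTBF = 1 / λ_sys = 24500 h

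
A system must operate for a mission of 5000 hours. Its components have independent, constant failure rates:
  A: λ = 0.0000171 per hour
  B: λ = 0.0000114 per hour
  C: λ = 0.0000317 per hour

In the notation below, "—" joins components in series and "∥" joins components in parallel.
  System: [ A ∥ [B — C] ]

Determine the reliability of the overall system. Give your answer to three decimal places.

0.984

R(A) = exp(−0.0000171 × 5000) = 0.91805
R(B) = exp(−0.0000114 × 5000) = 0.94459
R(C) = exp(−0.0000317 × 5000) = 0.85342
Series (B and C): 0.94459 × 0.85342 = 0.80613
Parallel (A and [0.80613]): 1 − (1 − 0.91805)(1 − 0.80613) = 0.984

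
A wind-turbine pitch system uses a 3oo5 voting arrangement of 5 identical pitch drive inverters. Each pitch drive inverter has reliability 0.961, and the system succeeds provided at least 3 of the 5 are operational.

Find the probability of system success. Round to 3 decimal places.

R = Σ_{i=3}^{5} C(5,i) p^i (1−p)^{5−i} with p = 0.961
C(5,3)·0.961^3·0.039^2 = 0.01350
C(5,4)·0.961^4·0.039^1 = 0.16631
C(5,5)·0.961^5·0.039^0 = 0.81963
Sum = 0.999

0.999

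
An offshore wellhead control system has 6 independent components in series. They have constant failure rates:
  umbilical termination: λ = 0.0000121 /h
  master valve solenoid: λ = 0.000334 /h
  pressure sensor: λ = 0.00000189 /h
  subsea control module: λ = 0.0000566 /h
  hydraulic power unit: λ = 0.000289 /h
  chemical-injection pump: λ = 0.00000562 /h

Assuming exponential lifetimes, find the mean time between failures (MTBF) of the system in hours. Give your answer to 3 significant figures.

Series of exponential components: λ_sys = Σ λ_i
λ_sys = 0.0000121 + 0.000334 + 0.00000189 + 0.0000566 + 0.000289 + 0.00000562 = 6.9921e-04 /h
MTBF = 1 / λ_sys = 1430 h

1430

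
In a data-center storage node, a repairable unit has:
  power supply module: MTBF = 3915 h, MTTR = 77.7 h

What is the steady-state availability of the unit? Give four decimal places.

0.9805

A(power supply module) = MTBF/(MTBF+MTTR) = 3915/(3915+77.7) = 0.9805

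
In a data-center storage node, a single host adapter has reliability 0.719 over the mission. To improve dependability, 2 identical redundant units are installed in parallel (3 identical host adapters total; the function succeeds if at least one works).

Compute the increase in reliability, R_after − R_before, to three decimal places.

0.259

R_before = 0.719
R_after = 1 − (1 − 0.719)^3 = 0.978
ΔR = 0.978 − 0.719 = 0.259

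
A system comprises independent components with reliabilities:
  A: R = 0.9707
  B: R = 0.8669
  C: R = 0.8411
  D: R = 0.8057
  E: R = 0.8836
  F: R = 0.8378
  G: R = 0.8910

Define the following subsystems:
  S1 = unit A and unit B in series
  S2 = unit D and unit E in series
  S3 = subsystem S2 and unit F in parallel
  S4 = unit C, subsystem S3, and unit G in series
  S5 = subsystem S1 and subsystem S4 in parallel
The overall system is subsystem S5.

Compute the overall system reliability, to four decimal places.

Series (A and B): 0.970700 × 0.866900 = 0.841500
Series (D and E): 0.805700 × 0.883600 = 0.711917
Parallel ([0.711917] and F): 1 − (1 − 0.711917)(1 − 0.837800) = 0.953273
Series (C, [0.953273], and G): 0.841100 × 0.953273 × 0.891000 = 0.714402
Parallel ([0.841500] and [0.714402]): 1 − (1 − 0.841500)(1 − 0.714402) = 0.9547

0.9547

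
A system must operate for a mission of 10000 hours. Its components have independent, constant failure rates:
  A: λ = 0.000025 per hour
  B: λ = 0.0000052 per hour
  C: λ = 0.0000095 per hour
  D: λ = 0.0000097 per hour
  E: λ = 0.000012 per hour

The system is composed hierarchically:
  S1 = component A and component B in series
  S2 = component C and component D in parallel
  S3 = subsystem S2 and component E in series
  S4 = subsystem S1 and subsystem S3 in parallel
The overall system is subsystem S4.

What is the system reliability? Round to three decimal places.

R(A) = exp(−0.000025 × 10000) = 0.77880
R(B) = exp(−0.0000052 × 10000) = 0.94933
R(C) = exp(−0.0000095 × 10000) = 0.90937
R(D) = exp(−0.0000097 × 10000) = 0.90756
R(E) = exp(−0.000012 × 10000) = 0.88692
Series (A and B): 0.77880 × 0.94933 = 0.73934
Parallel (C and D): 1 − (1 − 0.90937)(1 − 0.90756) = 0.99162
Series ([0.99162] and E): 0.99162 × 0.88692 = 0.87949
Parallel ([0.73934] and [0.87949]): 1 − (1 − 0.73934)(1 − 0.87949) = 0.969

0.969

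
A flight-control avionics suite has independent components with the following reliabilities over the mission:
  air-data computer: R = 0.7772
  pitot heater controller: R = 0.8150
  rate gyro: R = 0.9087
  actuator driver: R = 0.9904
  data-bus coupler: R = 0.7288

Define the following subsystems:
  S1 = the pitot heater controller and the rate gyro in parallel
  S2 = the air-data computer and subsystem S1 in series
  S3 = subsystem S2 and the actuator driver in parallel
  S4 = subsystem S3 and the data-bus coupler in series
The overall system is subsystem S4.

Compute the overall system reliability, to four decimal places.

0.7271

Parallel (pitot heater controller and rate gyro): 1 − (1 − 0.815000)(1 − 0.908700) = 0.983110
Series (air-data computer and [0.983110]): 0.777200 × 0.983110 = 0.764073
Parallel ([0.764073] and actuator driver): 1 − (1 − 0.764073)(1 − 0.990400) = 0.997735
Series ([0.997735] and data-bus coupler): 0.997735 × 0.728800 = 0.7271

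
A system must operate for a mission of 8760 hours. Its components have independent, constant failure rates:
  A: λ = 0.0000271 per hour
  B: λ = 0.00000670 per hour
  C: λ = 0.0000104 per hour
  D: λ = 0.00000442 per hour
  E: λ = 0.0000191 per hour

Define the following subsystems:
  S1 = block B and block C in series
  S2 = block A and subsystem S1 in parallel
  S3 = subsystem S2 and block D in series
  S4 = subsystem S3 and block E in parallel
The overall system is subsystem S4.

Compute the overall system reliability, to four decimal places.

R(A) = exp(−0.0000271 × 8760) = 0.788679
R(B) = exp(−0.00000670 × 8760) = 0.942997
R(C) = exp(−0.0000104 × 8760) = 0.912923
R(D) = exp(−0.00000442 × 8760) = 0.962021
R(E) = exp(−0.0000191 × 8760) = 0.845932
Series (B and C): 0.942997 × 0.912923 = 0.860884
Parallel (A and [0.860884]): 1 − (1 − 0.788679)(1 − 0.860884) = 0.970602
Series ([0.970602] and D): 0.970602 × 0.962021 = 0.933740
Parallel ([0.933740] and E): 1 − (1 − 0.933740)(1 − 0.845932) = 0.9898

0.9898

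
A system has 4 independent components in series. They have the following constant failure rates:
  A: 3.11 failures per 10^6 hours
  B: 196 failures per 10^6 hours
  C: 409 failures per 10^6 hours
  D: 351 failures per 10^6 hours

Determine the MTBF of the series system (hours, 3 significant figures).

1040

Series of exponential components: λ_sys = Σ λ_i
λ_sys = 0.00000311 + 0.000196 + 0.000409 + 0.000351 = 9.5911e-04 /h
MTBF = 1 / λ_sys = 1040 h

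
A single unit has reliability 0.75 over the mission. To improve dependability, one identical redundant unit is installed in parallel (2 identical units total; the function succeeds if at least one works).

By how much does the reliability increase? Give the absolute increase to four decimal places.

0.1875

R_before = 0.75
R_after = 1 − (1 − 0.75)^2 = 0.9375
ΔR = 0.9375 − 0.75 = 0.1875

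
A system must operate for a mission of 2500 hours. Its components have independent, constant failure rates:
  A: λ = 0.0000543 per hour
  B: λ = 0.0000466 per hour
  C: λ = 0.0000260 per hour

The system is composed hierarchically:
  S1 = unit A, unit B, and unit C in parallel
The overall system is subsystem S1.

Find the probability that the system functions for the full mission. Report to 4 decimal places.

0.9991

R(A) = exp(−0.0000543 × 2500) = 0.873061
R(B) = exp(−0.0000466 × 2500) = 0.890030
R(C) = exp(−0.0000260 × 2500) = 0.937067
Parallel (A, B, and C): 1 − (1 − 0.873061)(1 − 0.890030)(1 − 0.937067) = 0.9991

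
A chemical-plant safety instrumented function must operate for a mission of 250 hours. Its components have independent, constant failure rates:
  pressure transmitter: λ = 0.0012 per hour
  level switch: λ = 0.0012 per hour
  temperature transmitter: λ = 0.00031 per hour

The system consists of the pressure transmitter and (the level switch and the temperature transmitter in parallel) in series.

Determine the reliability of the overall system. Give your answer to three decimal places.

0.726

R(pressure transmitter) = exp(−0.0012 × 250) = 0.74082
R(level switch) = exp(−0.0012 × 250) = 0.74082
R(temperature transmitter) = exp(−0.00031 × 250) = 0.92543
Parallel (level switch and temperature transmitter): 1 − (1 − 0.74082)(1 − 0.92543) = 0.98067
Series (pressure transmitter and [0.98067]): 0.74082 × 0.98067 = 0.726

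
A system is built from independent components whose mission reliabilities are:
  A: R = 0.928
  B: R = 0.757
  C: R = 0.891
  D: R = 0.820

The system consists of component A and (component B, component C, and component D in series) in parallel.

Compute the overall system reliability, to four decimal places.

Series (B, C, and D): 0.757000 × 0.891000 × 0.820000 = 0.553079
Parallel (A and [0.553079]): 1 − (1 − 0.928000)(1 − 0.553079) = 0.9678

0.9678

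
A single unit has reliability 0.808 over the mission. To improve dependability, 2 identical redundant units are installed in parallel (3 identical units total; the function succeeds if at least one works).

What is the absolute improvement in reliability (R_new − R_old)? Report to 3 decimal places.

0.185

R_before = 0.808
R_after = 1 − (1 − 0.808)^3 = 0.993
ΔR = 0.993 − 0.808 = 0.185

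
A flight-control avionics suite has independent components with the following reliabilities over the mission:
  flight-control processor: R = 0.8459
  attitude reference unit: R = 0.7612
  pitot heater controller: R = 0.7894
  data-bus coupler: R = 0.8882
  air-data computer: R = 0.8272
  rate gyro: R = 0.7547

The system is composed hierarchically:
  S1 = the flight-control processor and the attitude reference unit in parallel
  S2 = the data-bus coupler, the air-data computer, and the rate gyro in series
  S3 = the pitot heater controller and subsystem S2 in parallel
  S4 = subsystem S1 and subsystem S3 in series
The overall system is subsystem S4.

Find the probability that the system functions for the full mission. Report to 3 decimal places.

0.873

Parallel (flight-control processor and attitude reference unit): 1 − (1 − 0.84590)(1 − 0.76120) = 0.96320
Series (data-bus coupler, air-data computer, and rate gyro): 0.88820 × 0.82720 × 0.75470 = 0.55449
Parallel (pitot heater controller and [0.55449]): 1 − (1 − 0.78940)(1 − 0.55449) = 0.90618
Series ([0.96320] and [0.90618]): 0.96320 × 0.90618 = 0.873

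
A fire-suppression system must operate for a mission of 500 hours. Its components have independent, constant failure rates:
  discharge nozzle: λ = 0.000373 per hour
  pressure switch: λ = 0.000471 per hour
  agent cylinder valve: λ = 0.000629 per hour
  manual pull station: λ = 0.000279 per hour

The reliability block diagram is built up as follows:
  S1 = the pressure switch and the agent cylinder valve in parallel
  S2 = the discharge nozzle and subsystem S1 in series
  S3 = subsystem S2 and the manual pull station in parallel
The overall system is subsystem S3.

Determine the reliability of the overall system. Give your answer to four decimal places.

0.9717

R(discharge nozzle) = exp(−0.000373 × 500) = 0.829859
R(pressure switch) = exp(−0.000471 × 500) = 0.790176
R(agent cylinder valve) = exp(−0.000629 × 500) = 0.730154
R(manual pull station) = exp(−0.000279 × 500) = 0.869793
Parallel (pressure switch and agent cylinder valve): 1 − (1 − 0.790176)(1 − 0.730154) = 0.943380
Series (discharge nozzle and [0.943380]): 0.829859 × 0.943380 = 0.782872
Parallel ([0.782872] and manual pull station): 1 − (1 − 0.782872)(1 − 0.869793) = 0.9717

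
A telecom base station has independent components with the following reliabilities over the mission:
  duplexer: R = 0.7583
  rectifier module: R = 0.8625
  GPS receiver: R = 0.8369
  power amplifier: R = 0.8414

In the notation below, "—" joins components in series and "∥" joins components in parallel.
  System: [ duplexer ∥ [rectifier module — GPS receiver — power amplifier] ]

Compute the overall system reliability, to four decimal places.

0.9051

Series (rectifier module, GPS receiver, and power amplifier): 0.862500 × 0.836900 × 0.841400 = 0.607345
Parallel (duplexer and [0.607345]): 1 − (1 − 0.758300)(1 − 0.607345) = 0.9051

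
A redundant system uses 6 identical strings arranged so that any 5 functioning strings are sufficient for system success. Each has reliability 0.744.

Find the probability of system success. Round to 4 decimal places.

R = Σ_{i=5}^{6} C(6,i) p^i (1−p)^{6−i} with p = 0.744
C(6,5)·0.744^5·0.256^1 = 0.350151
C(6,6)·0.744^6·0.256^0 = 0.169605
Sum = 0.5198

0.5198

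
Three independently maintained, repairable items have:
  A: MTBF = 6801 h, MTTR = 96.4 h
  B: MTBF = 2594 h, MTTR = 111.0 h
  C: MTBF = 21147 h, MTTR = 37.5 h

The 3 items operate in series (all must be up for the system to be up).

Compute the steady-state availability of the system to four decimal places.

A(A) = MTBF/(MTBF+MTTR) = 6801/(6801+96.4) = 0.986024
A(B) = MTBF/(MTBF+MTTR) = 2594/(2594+111.0) = 0.958965
A(C) = MTBF/(MTBF+MTTR) = 21147/(21147+37.5) = 0.998230
Series availability: 0.986024 × 0.958965 × 0.998230 = 0.9439

0.9439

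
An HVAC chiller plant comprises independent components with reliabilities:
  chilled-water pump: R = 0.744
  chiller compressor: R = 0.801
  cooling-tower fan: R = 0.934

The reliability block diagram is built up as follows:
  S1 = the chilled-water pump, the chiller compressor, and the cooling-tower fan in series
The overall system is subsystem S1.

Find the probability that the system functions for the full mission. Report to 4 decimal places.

0.5566

Series (chilled-water pump, chiller compressor, and cooling-tower fan): 0.744000 × 0.801000 × 0.934000 = 0.5566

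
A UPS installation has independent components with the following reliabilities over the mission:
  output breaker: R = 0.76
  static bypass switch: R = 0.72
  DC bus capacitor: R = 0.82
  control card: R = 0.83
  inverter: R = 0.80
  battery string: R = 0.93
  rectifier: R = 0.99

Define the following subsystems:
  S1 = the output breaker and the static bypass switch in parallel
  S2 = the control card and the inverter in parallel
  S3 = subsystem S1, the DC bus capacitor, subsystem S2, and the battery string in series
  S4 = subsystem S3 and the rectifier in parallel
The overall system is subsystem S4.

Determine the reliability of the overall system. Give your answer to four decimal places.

0.9969

Parallel (output breaker and static bypass switch): 1 − (1 − 0.760000)(1 − 0.720000) = 0.932800
Parallel (control card and inverter): 1 − (1 − 0.830000)(1 − 0.800000) = 0.966000
Series ([0.932800], DC bus capacitor, [0.966000], and battery string): 0.932800 × 0.820000 × 0.966000 × 0.930000 = 0.687167
Parallel ([0.687167] and rectifier): 1 − (1 − 0.687167)(1 − 0.990000) = 0.9969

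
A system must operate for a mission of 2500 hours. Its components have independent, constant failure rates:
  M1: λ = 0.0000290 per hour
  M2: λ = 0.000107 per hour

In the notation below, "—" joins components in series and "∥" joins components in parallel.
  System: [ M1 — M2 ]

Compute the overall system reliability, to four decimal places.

0.7118

R(M1) = exp(−0.0000290 × 2500) = 0.930066
R(M2) = exp(−0.000107 × 2500) = 0.765290
Series (M1 and M2): 0.930066 × 0.765290 = 0.7118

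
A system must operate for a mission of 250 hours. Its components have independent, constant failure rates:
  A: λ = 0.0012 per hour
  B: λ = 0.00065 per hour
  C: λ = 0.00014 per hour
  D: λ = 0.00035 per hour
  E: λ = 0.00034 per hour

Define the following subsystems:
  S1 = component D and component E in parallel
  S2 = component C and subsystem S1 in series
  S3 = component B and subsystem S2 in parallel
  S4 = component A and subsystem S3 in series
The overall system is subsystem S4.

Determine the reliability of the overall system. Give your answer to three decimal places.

R(A) = exp(−0.0012 × 250) = 0.74082
R(B) = exp(−0.00065 × 250) = 0.85002
R(C) = exp(−0.00014 × 250) = 0.96561
R(D) = exp(−0.00035 × 250) = 0.91622
R(E) = exp(−0.00034 × 250) = 0.91851
Parallel (D and E): 1 − (1 − 0.91622)(1 − 0.91851) = 0.99317
Series (C and [0.99317]): 0.96561 × 0.99317 = 0.95901
Parallel (B and [0.95901]): 1 − (1 − 0.85002)(1 − 0.95901) = 0.99385
Series (A and [0.99385]): 0.74082 × 0.99385 = 0.736

0.736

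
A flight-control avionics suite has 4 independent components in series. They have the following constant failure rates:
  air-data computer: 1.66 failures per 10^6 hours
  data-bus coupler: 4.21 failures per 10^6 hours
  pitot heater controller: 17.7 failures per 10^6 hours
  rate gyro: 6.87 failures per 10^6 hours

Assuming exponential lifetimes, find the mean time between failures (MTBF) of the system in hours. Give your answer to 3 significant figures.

Series of exponential components: λ_sys = Σ λ_i
λ_sys = 0.00000166 + 0.00000421 + 0.0000177 + 0.00000687 = 3.0440e-05 /h
MTBF = 1 / λ_sys = 32900 h

32900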